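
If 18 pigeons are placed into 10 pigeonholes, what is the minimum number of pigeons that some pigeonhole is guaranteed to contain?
2

Reasoning: Pigeonhole: ⌈18/10⌉ = 2.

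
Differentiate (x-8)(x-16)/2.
(2x - 24)/2

Solution: d/dx[(x-8)(x-16)] = (x-16) + (x-8) = 2x - 24. Dividing by 2 gives (2x - 24)/2.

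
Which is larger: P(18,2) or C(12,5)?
C(12,5)

Solution: P(18,2)=306, C(12,5)=792.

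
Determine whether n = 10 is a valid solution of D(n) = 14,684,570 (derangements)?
No

Working:
D(10) = (10-1)·[D(9) + D(8)] = 9·[133,496 + 14,833] = 1,334,961, which does not equal 14,684,570.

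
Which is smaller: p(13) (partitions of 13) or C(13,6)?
p(13)

Solution: Pentagonal recurrence p(n) = p(n−1) + p(n−2) − p(n−5) − p(n−7) + …: p(13) = p(12) + p(11) − p(8) − p(6) + p(1) = 77 + 56 − 22 − 11 + 1 = 101; C(13,6) = 1,716.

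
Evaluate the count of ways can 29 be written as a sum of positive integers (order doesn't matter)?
4,565

Reasoning: Pentagonal recurrence p(n) = p(n−1) + p(n−2) − p(n−5) − p(n−7) + …: p(29) = p(28) + p(27) − p(24) − p(22) + p(17) + p(14) − p(7) − p(3) = 3,718 + 3,010 − 1,575 − 1,002 + 297 + 135 − 15 − 3 = 4,565.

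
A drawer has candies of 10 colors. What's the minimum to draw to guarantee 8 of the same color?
71

Reasoning: Worst case: 7 of each = 70. One more: 71.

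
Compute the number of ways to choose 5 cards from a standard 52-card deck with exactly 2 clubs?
13 clubs and 39 non-clubs: C(13,2) × C(39,3) = 78 × 9139 = 712,842.
Final answer: 712,842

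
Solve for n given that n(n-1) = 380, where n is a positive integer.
20

Explanation: n² − n − 380 = 0, so n = (1 ± √(1 + 4·380))/2 = (1 ± √1,521)/2 = (1 ± 39)/2, i.e. n = 20 or n = -19. Taking the positive root, n = 20 (check: 20×19 = 380).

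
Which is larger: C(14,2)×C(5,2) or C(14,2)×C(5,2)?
C(14,2)×C(5,2)=910, C(14,2)×C(5,2)=910.
Final answer: Equal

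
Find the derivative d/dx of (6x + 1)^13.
78(6x + 1)^12
Chain rule: 13(6x+1)^{12} × 6 = 78(6x+1)^{12}.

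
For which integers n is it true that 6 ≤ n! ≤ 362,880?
3, 4, 5, 6, 7, 8, 9

Working:
n! is strictly increasing; 3! = 6 and 9! = 362,880, so valid n = 3, 4, 5, 6, 7, 8, 9.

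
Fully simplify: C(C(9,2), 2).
630

Explanation: C(9,2) = 36, then C(36, 2) = 630.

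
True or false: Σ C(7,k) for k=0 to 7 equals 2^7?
True

Explanation: Binomial theorem: Σ C(7,k) = (1+1)^7 = 2^7 = 128; RHS 2^7 = 128.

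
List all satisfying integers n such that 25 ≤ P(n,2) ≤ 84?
P(5,2)=20; P(6,2)=30; P(7,2)=42; P(8,2)=56; P(9,2)=72; P(10,2)=90. So valid n = 6, 7, 8, 9.
Final answer: 6, 7, 8, 9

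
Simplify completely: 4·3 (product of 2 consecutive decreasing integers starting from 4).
12

This is P(4,2) = 4!/(2)! = 12.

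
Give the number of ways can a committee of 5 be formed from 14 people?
C(14,5) = 14! / (5! × (14-5)!)
         = 14! / (5! × 9!)
         = 2,002

Answer: 2,002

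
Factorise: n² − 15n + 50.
Seek roots whose sum is 15 and product is 50: (5, 10). So n² − 15n + 50 = (n − 5)(n − 10).

Answer: (n − 5)(n − 10)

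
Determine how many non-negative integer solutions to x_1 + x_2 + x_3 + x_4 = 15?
816

Explanation: C(15+4-1, 4-1) = 816.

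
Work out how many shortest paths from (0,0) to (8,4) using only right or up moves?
495

Working:
Choose 8 rights from 12 moves: C(12,8) = 495.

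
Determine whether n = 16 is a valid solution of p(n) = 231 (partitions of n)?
Yes

Solution: Pentagonal recurrence p(n) = p(n−1) + p(n−2) − p(n−5) − p(n−7) + …: p(16) = p(15) + p(14) − p(11) − p(9) + p(4) + p(1) = 176 + 135 − 56 − 30 + 5 + 1 = 231, which equals 231.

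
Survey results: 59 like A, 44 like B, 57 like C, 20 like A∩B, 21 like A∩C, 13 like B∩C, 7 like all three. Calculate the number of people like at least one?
|A∪B∪C| = 59+44+57-20-21-13+7 = 113.
Final answer: 113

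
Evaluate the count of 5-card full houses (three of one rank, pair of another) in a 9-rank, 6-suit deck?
21,600

Triple rank: 9. Triple suits: C(6,3)=20. Pair rank: 8. Pair suits: C(6,2)=15. Total: 21,600.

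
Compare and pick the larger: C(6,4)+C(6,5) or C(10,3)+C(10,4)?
C(10,3)+C(10,4)
First=21, Second=330.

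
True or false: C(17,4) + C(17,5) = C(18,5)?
True

Pascal's identity C(n,k) + C(n,k+1) = C(n+1,k+1): 2,380 + 6,188 = 8,568 = C(18,5).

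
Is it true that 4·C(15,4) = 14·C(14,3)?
Absorption identity k·C(n,k) = n·C(n-1,k-1). LHS = 4·1365 = 5,460; RHS = 14·364 = 5,096.

Answer: False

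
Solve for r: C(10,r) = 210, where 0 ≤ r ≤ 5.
4

Reasoning: C(10,r) is increasing for 0 ≤ r ≤ 5. Stepping up (C(10,r+1) = C(10,r)·(10−r)/(r+1)): C(10,1) = 10, C(10,2) = 45, C(10,3) = 120, C(10,4) = 210 ✓. So r = 4.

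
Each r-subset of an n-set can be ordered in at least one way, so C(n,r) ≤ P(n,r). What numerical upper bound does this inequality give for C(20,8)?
P(20,8) = 20·19·18·17·16·15·14·13 = 5,079,110,400, so C(20,8) ≤ 5,079,110,400. (The bound is loose by a factor of 8! = 40,320: C(20,8) = 5,079,110,400/40,320 = 125,970.)
Final answer: 5,079,110,400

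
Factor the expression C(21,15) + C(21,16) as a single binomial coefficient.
C(22,16)

Working:
By Pascal's identity: C(21,15) + C(21,16) = C(22,16) = 74,613.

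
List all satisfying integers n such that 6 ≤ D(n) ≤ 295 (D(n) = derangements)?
Using D(n) = (n−1)[D(n−1) + D(n−2)] with D(1)=0, D(2)=1: D(3)=2; D(4)=9; D(5)=44; D(6)=265; D(7)=1,854. So valid n = 4, 5, 6.
Final answer: 4, 5, 6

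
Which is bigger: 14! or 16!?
14!=87,178,291,200, 16!=20,922,789,888,000. 16! > 14!.

Answer: 16!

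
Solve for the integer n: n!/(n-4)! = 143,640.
21

Solution: n!/(n-4)! = n×(n-1)×(n-2)×(n-3), a product of 4 consecutive integers ≈ (n−1.5)^4. 143,640^(1/4) + 1.5 ≈ 21.0; check n = 21: 21×20×19×18 = 143,640 ✓. So n = 21.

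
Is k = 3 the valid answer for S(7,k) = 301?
Yes

Solution: S(7,3) = 3·S(6,3) + S(6,2) = 3·90 + 31 = 301, which equals 301.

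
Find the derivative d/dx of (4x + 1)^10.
40(4x + 1)^9
Chain rule: 10(4x+1)^{9} × 4 = 40(4x+1)^{9}.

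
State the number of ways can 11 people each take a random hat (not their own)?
14,684,570

Reasoning: Using D(n) = (n-1)[D(n-1) + D(n-2)]:
D(11) = (11-1) × [D(10) + D(9)]
      = 10 × [1334961 + 133496]
      = 10 × 1468457
      = 14,684,570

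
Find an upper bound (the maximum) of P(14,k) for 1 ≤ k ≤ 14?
P(14,k) increases in k, so maximum at k = 14: 14! = 87,178,291,200.

Answer: 87,178,291,200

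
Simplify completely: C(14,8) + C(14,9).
5,005

By Pascal's identity: C(15,9) = 5,005.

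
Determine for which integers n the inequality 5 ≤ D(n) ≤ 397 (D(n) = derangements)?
Using D(n) = (n−1)[D(n−1) + D(n−2)] with D(1)=0, D(2)=1: D(3)=2; D(4)=9; D(5)=44; D(6)=265; D(7)=1,854. So valid n = 4, 5, 6.

Answer: 4, 5, 6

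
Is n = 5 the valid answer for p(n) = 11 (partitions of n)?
Pentagonal recurrence p(n) = p(n−1) + p(n−2) − p(n−5) − p(n−7) + …: p(5) = p(4) + p(3) − p(0) = 5 + 3 − 1 = 7, which does not equal 11.

Answer: No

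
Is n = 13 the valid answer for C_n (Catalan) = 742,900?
Yes

Working:
C_13 = C(26,13)/(13+1) = 10,400,600/14 = 742,900, which equals 742,900.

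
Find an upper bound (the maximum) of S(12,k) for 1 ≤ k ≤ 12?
1,379,400
Row S(12,k) for k = 1..12 (via S(n,k) = k·S(n−1,k) + S(n−1,k−1)): 1, 2,047, 86,526, 611,501, 1,379,400, 1,323,652, 627,396, 159,027, 22,275, 1,705, 66, 1. The row is unimodal; maximum at k = 5: 1,379,400.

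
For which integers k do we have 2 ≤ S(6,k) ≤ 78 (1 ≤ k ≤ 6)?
S(6,1)=1; S(6,2)=31; S(6,3)=90; S(6,4)=65; S(6,5)=15; S(6,6)=1. So valid k = 2, 4, 5.

Answer: 2, 4, 5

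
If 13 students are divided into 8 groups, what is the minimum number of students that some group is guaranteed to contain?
2

Working:
Pigeonhole: ⌈13/8⌉ = 2.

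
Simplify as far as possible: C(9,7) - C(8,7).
28

Reasoning: C(9,7) - C(8,7) = C(8,6) = 28.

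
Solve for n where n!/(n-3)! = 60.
5

Working:
n!/(n-3)! = n×(n-1)×(n-2), a product of 3 consecutive integers ≈ (n−1)^3. 60^(1/3) + 1 ≈ 4.9; check n = 5: 5×4×3 = 60 ✓. So n = 5.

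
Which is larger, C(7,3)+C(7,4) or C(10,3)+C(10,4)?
C(10,3)+C(10,4)
First=70, Second=330.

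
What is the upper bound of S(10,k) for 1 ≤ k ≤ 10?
42,525

Solution: Row S(10,k) for k = 1..10 (via S(n,k) = k·S(n−1,k) + S(n−1,k−1)): 1, 511, 9,330, 34,105, 42,525, 22,827, 5,880, 750, 45, 1. The row is unimodal; maximum at k = 5: 42,525.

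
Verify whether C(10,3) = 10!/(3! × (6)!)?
False

Working:
The correct denominator is 3!×7!, giving C(10,3) = 120; the stated RHS is 10!/(3!×6!) = 840 ≠ 120, so the statement does not hold.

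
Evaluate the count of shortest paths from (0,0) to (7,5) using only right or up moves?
792

Choose 7 rights from 12 moves: C(12,7) = 792.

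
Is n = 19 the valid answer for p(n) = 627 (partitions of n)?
No

Explanation: Pentagonal recurrence p(n) = p(n−1) + p(n−2) − p(n−5) − p(n−7) + …: p(19) = p(18) + p(17) − p(14) − p(12) + p(7) + p(4) = 385 + 297 − 135 − 77 + 15 + 5 = 490, which does not equal 627.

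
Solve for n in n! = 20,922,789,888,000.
16

Explanation: n! is strictly increasing. 14! = 87,178,291,200, 15! = 1,307,674,368,000, 16! = 20,922,789,888,000 ✓. So n = 16.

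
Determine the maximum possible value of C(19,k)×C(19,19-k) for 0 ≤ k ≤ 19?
8,533,694,884
C(19,k)·C(19,19-k) = C(19,k)², maximised at the centre k = 9: C(19,9)² = 8,533,694,884.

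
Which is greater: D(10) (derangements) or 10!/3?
D(10)

D(10) = (10-1)·[D(9) + D(8)] = 9·[133,496 + 14,833] = 1,334,961; 10!/3 = 3,628,800/3 = 1,209,600.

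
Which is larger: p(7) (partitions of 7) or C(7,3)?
Pentagonal recurrence p(n) = p(n−1) + p(n−2) − p(n−5) − p(n−7) + …: p(7) = p(6) + p(5) − p(2) − p(0) = 11 + 7 − 2 − 1 = 15; C(7,3) = 35.
Final answer: C(7,3)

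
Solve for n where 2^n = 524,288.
524,288 = 1,024 × 512 = 2^10 × 2^9 = 2^19, so n = 19.

Answer: 19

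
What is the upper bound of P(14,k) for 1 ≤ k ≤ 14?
87,178,291,200

Working:
P(14,k) increases in k, so maximum at k = 14: 14! = 87,178,291,200.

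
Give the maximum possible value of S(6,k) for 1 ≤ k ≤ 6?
90
Row S(6,k) for k = 1..6 (via S(n,k) = k·S(n−1,k) + S(n−1,k−1)): 1, 31, 90, 65, 15, 1. The row is unimodal; maximum at k = 3: 90.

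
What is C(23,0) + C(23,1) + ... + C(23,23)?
8,388,608

Sum of binomial coefficients = 2^23 = 8,388,608.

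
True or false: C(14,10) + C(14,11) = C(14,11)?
False

Reasoning: Pascal's identity gives C(15,11) = 1,365, whereas C(14,11) = 364.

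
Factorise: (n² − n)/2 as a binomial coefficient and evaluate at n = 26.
C(n,2); C(26,2) = 325

Reasoning: (n² − n)/2 = n(n−1)/2 = C(n,2). At n = 26: C(26,2) = 325.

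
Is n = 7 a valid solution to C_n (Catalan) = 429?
Yes

Reasoning: C_7 = C(14,7)/(7+1) = 3,432/8 = 429, which equals 429.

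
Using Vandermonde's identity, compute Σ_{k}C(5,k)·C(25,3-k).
4,060

= C(5+25,3) = C(30,3) = 4,060.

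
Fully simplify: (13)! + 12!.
6,706,022,400
(13)! + 12! = (13)·12! + 12! = (13+1)·12! = 14·12! = 6,706,022,400.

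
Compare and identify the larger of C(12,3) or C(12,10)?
C(12,3)

Explanation: C(12,3)=220, C(12,10)=66.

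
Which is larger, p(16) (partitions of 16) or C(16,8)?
Pentagonal recurrence p(n) = p(n−1) + p(n−2) − p(n−5) − p(n−7) + …: p(16) = p(15) + p(14) − p(11) − p(9) + p(4) + p(1) = 176 + 135 − 56 − 30 + 5 + 1 = 231; C(16,8) = 12,870.

Answer: C(16,8)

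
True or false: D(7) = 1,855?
False

Reasoning: Derangements of 7 elements: D(7) = (7-1)·[D(6) + D(5)] = 6·[265 + 44] = 1,854.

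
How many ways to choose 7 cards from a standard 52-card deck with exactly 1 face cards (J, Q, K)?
46,060,560

Reasoning: 12 face cards and 40 non-face cards: C(12,1) × C(40,6) = 12 × 3,838,380 = 46,060,560.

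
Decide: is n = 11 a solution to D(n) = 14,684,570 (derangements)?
Yes

Solution: D(11) = (11-1)·[D(10) + D(9)] = 10·[1,334,961 + 133,496] = 14,684,570, which equals 14,684,570.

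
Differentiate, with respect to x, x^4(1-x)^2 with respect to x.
4x^3(1-x)^2 - 2x^4(1-x)^1

Solution: Product rule: 4x^{3}(1-x)^{2} + x^4·(-2)(1-x)^{1}.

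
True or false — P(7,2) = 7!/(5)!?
True

Permutation formula P(n,k) = n!/(n-k)!: 7!/5! = 5,040/120 = 42 = P(7,2). The statement holds.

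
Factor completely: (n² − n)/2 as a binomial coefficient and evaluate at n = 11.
C(n,2); C(11,2) = 55

Solution: (n² − n)/2 = n(n−1)/2 = C(n,2). At n = 11: C(11,2) = 55.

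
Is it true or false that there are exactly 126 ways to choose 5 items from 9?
True
C(9,5) = 126.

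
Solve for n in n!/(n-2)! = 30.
6

Working:
n!/(n-2)! = n×(n-1), a product of 2 consecutive integers ≈ (n−0.5)^2. 30^(1/2) + 0.5 ≈ 6.0; check n = 6: 6×5 = 30 ✓. So n = 6.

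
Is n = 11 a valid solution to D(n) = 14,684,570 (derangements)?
D(11) = (11-1)·[D(10) + D(9)] = 10·[1,334,961 + 133,496] = 14,684,570, which equals 14,684,570.

Answer: Yes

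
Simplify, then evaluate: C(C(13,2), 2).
C(13,2) = 78, then C(78, 2) = 3,003.

Answer: 3,003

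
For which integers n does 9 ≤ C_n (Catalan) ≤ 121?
C_3=5; C_4=14; C_5=42; C_6=132. So valid n = 4, 5.

Answer: 4, 5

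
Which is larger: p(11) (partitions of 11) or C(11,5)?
C(11,5)

Solution: Pentagonal recurrence p(n) = p(n−1) + p(n−2) − p(n−5) − p(n−7) + …: p(11) = p(10) + p(9) − p(6) − p(4) = 42 + 30 − 11 − 5 = 56; C(11,5) = 462.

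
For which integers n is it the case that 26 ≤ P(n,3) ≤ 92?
5

Reasoning: P(4,3)=24; P(5,3)=60; P(6,3)=120. So valid n = 5.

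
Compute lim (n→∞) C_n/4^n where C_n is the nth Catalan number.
C_n ~ 4^n/(n^(3/2)√π), so n^0·C_n/4^n ~ n^(0 − 3/2)/√π → 0.

Answer: 0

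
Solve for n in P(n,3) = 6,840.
20

Reasoning: P(n,3) = n(n−1)(n−2) is increasing in n; n(n−1)(n−2) ≈ (n−1)^3 = 6,840 gives n ≈ 20.0. Check: P(18,3) = 4,896, P(19,3) = 5,814, P(20,3) = 6,840 ✓. So n = 20.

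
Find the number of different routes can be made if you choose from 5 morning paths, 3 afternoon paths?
15

Working:
By the multiplication principle: 5 × 3 = 15.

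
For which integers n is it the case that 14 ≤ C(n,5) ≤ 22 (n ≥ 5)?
C(6,5)=6; C(7,5)=21; C(8,5)=56. So valid n = 7.

Answer: 7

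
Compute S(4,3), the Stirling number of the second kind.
6

Explanation: Using the Stirling recurrence: S(n,k) = k·S(n-1,k) + S(n-1,k-1)
S(4,3) = 3·S(3,3) + S(3,2)
         = 3·1 + 3
         = 3 + 3
         = 6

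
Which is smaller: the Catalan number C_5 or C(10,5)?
C_5

Reasoning: C_5 = C(10,5)/(5+1) = 252/6 = 42; C(10,5) = 252.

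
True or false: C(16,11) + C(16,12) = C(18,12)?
False

Pascal's identity gives C(17,12) = 6,188, whereas C(18,12) = 18,564.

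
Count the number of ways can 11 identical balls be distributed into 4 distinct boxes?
364

Solution: C(11+4-1, 4-1) = C(14, 3) = 364.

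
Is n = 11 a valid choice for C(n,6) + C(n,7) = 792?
Yes

Working:
C(11,6) + C(11,7) = 462 + 330 = 792, which equals 792.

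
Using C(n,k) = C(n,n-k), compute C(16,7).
C(16,7) = C(16,9) = 11,440.

Answer: 11,440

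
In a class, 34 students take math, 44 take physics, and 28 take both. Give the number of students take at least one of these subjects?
|A∪B| = |A|+|B|-|A∩B| = 34+44-28 = 50.
Final answer: 50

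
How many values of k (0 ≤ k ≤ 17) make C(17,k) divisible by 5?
6

Reasoning: Checking C(17,k) mod 5 for k = 0..17: divisible at k = 3, 4, 8, 9, 13, 14. That's 6 values.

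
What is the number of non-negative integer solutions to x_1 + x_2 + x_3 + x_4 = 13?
C(13+4-1, 4-1) = 560.
Final answer: 560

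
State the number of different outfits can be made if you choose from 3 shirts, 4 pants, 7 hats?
84

Reasoning: By the multiplication principle: 3 × 4 × 7 = 84.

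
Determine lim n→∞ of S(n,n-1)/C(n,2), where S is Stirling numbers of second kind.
1

Reasoning: S(n,n-1) = C(n,2), so the limit is 1.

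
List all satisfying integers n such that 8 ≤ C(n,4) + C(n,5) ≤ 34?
C(5,4)+C(5,5)=6; C(6,4)+C(6,5)=21; C(7,4)+C(7,5)=56. So valid n = 6.

Answer: 6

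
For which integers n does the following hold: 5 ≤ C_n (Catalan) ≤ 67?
3, 4, 5

Solution: C_2=2; C_3=5; C_4=14; C_5=42; C_6=132. So valid n = 3, 4, 5.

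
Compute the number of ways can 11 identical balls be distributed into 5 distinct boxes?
1,365

Explanation: C(11+5-1, 5-1) = C(15, 4) = 1,365.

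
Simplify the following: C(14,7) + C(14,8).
By Pascal's identity: C(15,8) = 6,435.

Answer: 6,435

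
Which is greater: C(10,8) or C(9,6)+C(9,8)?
C(9,6)+C(9,8)

Explanation: C(10,8)=45; C(9,6)+C(9,8)=84+9=93.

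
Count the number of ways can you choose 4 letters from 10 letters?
210

Solution: C(10,4) = 10! / (4! × (10-4)!)
         = 10! / (4! × 6!)
         = 210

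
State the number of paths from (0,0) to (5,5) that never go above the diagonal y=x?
Counted by the Catalan number C_5: C_5 = C(10,5)/(5+1) = 252/6 = 42.
Final answer: 42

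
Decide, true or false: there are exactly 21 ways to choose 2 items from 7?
True

Solution: C(7,2) = 21.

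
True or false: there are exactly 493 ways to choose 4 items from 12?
C(12,4) = 495 ≠ 493.
Final answer: False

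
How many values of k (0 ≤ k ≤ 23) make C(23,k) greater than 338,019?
8

Explanation: Row 23 is unimodal and symmetric about k=23/2. C(23,7)=245,157 ≤ 338,019; C(23,8)=490,314 > 338,019; by symmetry C(23,k) > 338,019 for k = 8..15. That's 15 - 8 + 1 = 8 values.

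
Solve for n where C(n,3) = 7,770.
37

Reasoning: C(n,3) = n(n−1)(n−2)/3! is increasing in n, and n(n−1)(n−2) = 3!·7,770 = 46,620 ≈ (n−1)^3 gives n ≈ 37.0. Check: C(35,3) = 6,545, C(36,3) = 7,140, C(37,3) = 7,770 ✓. So n = 37.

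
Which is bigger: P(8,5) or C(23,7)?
C(23,7)

Explanation: P(8,5)=6,720, C(23,7)=245,157.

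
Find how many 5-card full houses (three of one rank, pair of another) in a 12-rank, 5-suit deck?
13,200

Solution: Triple rank: 12. Triple suits: C(5,3)=10. Pair rank: 11. Pair suits: C(5,2)=10. Total: 13,200.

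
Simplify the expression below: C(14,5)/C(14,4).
2

Reasoning: C(n,k+1)/C(n,k) = (n−k)/(k+1). Here (14−4)/(4+1) = 10/5 = 2.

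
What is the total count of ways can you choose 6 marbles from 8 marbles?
C(8,6) = 8! / (6! × (8-6)!)
         = 8! / (6! × 2!)
         = 28
Final answer: 28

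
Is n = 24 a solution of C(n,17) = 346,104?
Yes

Reasoning: C(24,17) = 24·23·22·21·20·19·18·17·16·15·14·13·12·11·10·9·8/17! = 123,104,841,613,737,984,000/355,687,428,096,000 = 346,104, which equals 346,104.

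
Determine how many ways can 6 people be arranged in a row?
Arrangements of 6 distinct objects: 6! = 720.
Final answer: 720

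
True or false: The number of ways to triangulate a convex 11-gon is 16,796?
False

Reasoning: Triangulations of a convex 11-gon are counted by the Catalan number C_9: C_9 = C(18,9)/(9+1) = 48,620/10 = 4,862.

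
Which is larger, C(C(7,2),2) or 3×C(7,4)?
C(C(7,2),2)

Explanation: C(C(7,2),2)=210, 3×C(7,4)=105.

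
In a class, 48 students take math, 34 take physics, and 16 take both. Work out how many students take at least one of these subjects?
66

Explanation: |A∪B| = |A|+|B|-|A∩B| = 48+34-16 = 66.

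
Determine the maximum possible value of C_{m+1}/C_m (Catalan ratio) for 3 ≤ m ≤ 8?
17/5

C_{m+1}/C_m = 2(2m+1)/(m+2), which increases with m. Maximum at m = 8: 2·17/10 = 17/5.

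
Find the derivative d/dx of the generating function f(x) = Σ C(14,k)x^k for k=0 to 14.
Σ k·C(14,k)x^(k-1) for k=1 to 14

Explanation: Term-by-term differentiation gives Σ k·C(14,k)x^{k-1} for k=1 to 14.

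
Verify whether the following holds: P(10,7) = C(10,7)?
False

Working:
P(10,7) = 604,800 but C(10,7) = 120; they differ by a factor of 7! = 5040, so the statement does not hold.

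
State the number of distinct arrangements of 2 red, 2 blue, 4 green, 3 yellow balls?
69,300

Explanation: Multinomial: 11!/(2! × 2! × 4! × 3!) = 69,300.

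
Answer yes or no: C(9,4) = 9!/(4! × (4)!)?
The correct denominator is 4!×5!, giving C(9,4) = 126; the stated RHS is 9!/(4!×4!) = 630 ≠ 126, so the statement does not hold.

Answer: No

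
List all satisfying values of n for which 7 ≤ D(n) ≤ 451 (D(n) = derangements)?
4, 5, 6

Working:
Using D(n) = (n−1)[D(n−1) + D(n−2)] with D(1)=0, D(2)=1: D(3)=2; D(4)=9; D(5)=44; D(6)=265; D(7)=1,854. So valid n = 4, 5, 6.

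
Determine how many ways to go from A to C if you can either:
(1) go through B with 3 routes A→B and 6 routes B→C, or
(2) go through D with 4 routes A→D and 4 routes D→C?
34

Route via B: 3×6=18. Route via D: 4×4=16. Total: 34.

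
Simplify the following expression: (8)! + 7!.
45,360
(8)! + 7! = (8)·7! + 7! = (8+1)·7! = 9·7! = 45,360.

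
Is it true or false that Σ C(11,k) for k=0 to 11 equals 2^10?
False
Binomial theorem: Σ C(11,k) = (1+1)^11 = 2^11 = 2,048; RHS 2^10 = 1,024.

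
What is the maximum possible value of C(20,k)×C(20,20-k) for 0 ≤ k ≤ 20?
34,134,779,536

Explanation: C(20,k)·C(20,20-k) = C(20,k)², maximised at the centre k = 10: C(20,10)² = 34,134,779,536.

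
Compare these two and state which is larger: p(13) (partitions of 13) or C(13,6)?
C(13,6)

Explanation: Pentagonal recurrence p(n) = p(n−1) + p(n−2) − p(n−5) − p(n−7) + …: p(13) = p(12) + p(11) − p(8) − p(6) + p(1) = 77 + 56 − 22 − 11 + 1 = 101; C(13,6) = 1,716.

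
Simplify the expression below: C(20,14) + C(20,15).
54,264

Solution: By Pascal's identity: C(21,15) = 54,264.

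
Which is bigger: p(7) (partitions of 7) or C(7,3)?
Pentagonal recurrence p(n) = p(n−1) + p(n−2) − p(n−5) − p(n−7) + …: p(7) = p(6) + p(5) − p(2) − p(0) = 11 + 7 − 2 − 1 = 15; C(7,3) = 35.
Final answer: C(7,3)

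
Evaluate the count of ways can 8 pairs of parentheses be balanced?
1,430

Using the Catalan number formula: C_n = C(2n, n) / (n+1)
C_8 = C(16, 8) / (8+1)
     = 12870 / 9
     = 1,430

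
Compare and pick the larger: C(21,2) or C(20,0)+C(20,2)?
C(21,2)=210; C(20,0)+C(20,2)=1+190=191.
Final answer: C(21,2)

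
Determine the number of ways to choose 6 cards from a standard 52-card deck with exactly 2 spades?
6,415,578

Working:
13 spades and 39 non-spades: C(13,2) × C(39,4) = 78 × 82251 = 6,415,578.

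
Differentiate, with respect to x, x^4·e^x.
(4x^3 + x^4)e^x

Solution: Product rule: d/dx[x^4]·e^x + x^4·d/dx[e^x] = 4x^{3}e^x + x^4e^x.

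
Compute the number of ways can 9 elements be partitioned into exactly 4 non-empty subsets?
7,770

Solution: This equals S(9,4), the Stirling number of the 2nd kind.
Using the Stirling recurrence: S(n,k) = k·S(n-1,k) + S(n-1,k-1)
S(9,4) = 4·S(8,4) + S(8,3)
         = 4·1701 + 966
         = 6804 + 966
         = 7,770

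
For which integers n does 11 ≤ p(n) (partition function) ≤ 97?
Tabulating p(n) via p(n) = p(n−1) + p(n−2) − p(n−5) − p(n−7) + …: p(5)=7; p(6)=11; p(7)=15; p(8)=22; p(9)=30; p(10)=42; p(11)=56; p(12)=77; p(13)=101. So valid n = 6, 7, 8, 9, 10, 11, 12.

Answer: 6, 7, 8, 9, 10, 11, 12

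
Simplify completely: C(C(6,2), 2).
C(6,2) = 15, then C(15, 2) = 105.
Final answer: 105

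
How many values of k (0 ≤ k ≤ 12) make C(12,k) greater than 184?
7
Row 12 is unimodal and symmetric about k=12/2. C(12,2)=66 ≤ 184; C(12,3)=220 > 184; by symmetry C(12,k) > 184 for k = 3..9. That's 9 - 3 + 1 = 7 values.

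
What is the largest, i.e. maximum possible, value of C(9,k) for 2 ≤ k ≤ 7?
126

Solution: C(9,k) is maximised at the centre of the row: C(9,4) = 126.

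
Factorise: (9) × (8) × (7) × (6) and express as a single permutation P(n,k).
P(9,4) = 9!/(5)!
Product of 4 consecutive descending integers starting at 9: P(9,4) = 9!/5! = 3,024.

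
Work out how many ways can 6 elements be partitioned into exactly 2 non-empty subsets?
This equals S(6,2), the Stirling number of the 2nd kind.
Using the Stirling recurrence: S(n,k) = k·S(n-1,k) + S(n-1,k-1)
S(6,2) = 2·S(5,2) + S(5,1)
         = 2·15 + 1
         = 30 + 1
         = 31

Answer: 31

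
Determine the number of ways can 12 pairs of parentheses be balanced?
208,012

Reasoning: Using the Catalan number formula: C_n = C(2n, n) / (n+1)
C_12 = C(24, 12) / (12+1)
     = 2704156 / 13
     = 208,012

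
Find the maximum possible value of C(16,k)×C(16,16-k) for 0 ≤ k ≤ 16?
165,636,900

Working:
C(16,k)·C(16,16-k) = C(16,k)², maximised at the centre k = 8: C(16,8)² = 165,636,900.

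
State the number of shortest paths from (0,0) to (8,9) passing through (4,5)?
8,820
To (4,5): C(9,4)=126. From there: C(8,4)=70. Total: 8,820.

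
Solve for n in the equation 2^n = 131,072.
17

Explanation: 131,072 = 1,024 × 128 = 2^10 × 2^7 = 2^17, so n = 17.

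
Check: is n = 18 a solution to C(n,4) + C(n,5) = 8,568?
No

Working:
C(18,4) + C(18,5) = 3,060 + 8,568 = 11,628, which does not equal 8,568.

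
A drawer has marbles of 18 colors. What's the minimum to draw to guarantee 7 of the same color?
109

Solution: Worst case: 6 of each = 108. One more: 109.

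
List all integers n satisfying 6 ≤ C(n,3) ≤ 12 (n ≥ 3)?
5

Explanation: C(4,3)=4; C(5,3)=10; C(6,3)=20. So valid n = 5.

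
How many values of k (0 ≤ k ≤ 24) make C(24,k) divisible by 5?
0
Checking C(24,k) mod 5 for k = 0..24: none are divisible by 5. Count = 0.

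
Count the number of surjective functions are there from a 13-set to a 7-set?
28,805,736,960
Onto functions = 7! × S(13,7)
First compute S(13,7) via recurrence:
Using the Stirling recurrence: S(n,k) = k·S(n-1,k) + S(n-1,k-1)
S(13,7) = 7·S(12,7) + S(12,6)
         = 7·627396 + 1323652
         = 4391772 + 1323652
         = 5,715,424
Then: 5040 × 5715424 = 28,805,736,960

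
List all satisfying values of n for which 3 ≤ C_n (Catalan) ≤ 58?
3, 4, 5
C_2=2; C_3=5; C_4=14; C_5=42; C_6=132. So valid n = 3, 4, 5.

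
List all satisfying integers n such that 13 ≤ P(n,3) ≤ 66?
4, 5

Explanation: P(3,3)=6; P(4,3)=24; P(5,3)=60; P(6,3)=120. So valid n = 4, 5.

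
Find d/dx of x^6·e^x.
(6x^5 + x^6)e^x

Working:
Product rule: d/dx[x^6]·e^x + x^6·d/dx[e^x] = 6x^{5}e^x + x^6e^x.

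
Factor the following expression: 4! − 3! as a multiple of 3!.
3 × 3! = 18

4! − 3! = 4·3! − 3! = (4 − 1)·3! = 3 × 3! = 18.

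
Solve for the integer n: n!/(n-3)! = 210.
n!/(n-3)! = n×(n-1)×(n-2), a product of 3 consecutive integers ≈ (n−1)^3. 210^(1/3) + 1 ≈ 6.9; check n = 7: 7×6×5 = 210 ✓. So n = 7.
Final answer: 7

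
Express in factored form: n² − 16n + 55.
Seek roots whose sum is 16 and product is 55: (5, 11). So n² − 16n + 55 = (n − 5)(n − 11).
Final answer: (n − 5)(n − 11)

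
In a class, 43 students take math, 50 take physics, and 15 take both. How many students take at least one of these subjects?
78

|A∪B| = |A|+|B|-|A∩B| = 43+50-15 = 78.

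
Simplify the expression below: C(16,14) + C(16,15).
136
By Pascal's identity: C(17,15) = 136.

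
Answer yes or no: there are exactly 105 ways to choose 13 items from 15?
Yes
C(15,13) = 105.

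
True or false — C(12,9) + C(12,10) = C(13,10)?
Pascal's identity: LHS = 220 + 66 = 286; RHS = C(13,10) = 286. Both sides agree, so the statement holds.

Answer: True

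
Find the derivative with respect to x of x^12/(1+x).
(12x^11(1+x) - x^12)/(1+x)²

Solution: Quotient rule: [12x^{11}(1+x) - x^12]/(1+x)².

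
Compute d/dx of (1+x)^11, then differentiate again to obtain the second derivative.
110(1+x)^9

Reasoning: First derivative: 11(1+x)^{10}. Second derivative: 11·10·(1+x)^{9} = 110(1+x)^{9}.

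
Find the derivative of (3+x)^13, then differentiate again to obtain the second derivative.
156(3+x)^11

Working:
First derivative: 13(3+x)^{12}. Second derivative: 13·12·(3+x)^{11} = 156(3+x)^{11}.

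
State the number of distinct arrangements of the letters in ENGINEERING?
Word has 11 letters (E=3, N=3, G=2, I=2, R=1). Arrangements: 11!/Π(k!) = 277,200.

Answer: 277,200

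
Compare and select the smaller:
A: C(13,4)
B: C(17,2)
B

Reasoning: A=C(13,4)=715, B=C(17,2)=136.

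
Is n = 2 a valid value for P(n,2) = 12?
No

Reasoning: P(2,2) = 2·1 = 2, which does not equal 12.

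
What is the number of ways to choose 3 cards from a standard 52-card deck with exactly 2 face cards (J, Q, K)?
2,640
12 face cards and 40 non-face cards: C(12,2) × C(40,1) = 66 × 40 = 2,640.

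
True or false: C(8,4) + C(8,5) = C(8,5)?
False
Pascal's identity gives C(9,5) = 126, whereas C(8,5) = 56.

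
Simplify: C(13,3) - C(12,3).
66

Solution: C(13,3) - C(12,3) = C(12,2) = 66.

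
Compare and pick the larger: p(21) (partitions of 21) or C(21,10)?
C(21,10)

Explanation: Pentagonal recurrence p(n) = p(n−1) + p(n−2) − p(n−5) − p(n−7) + …: p(21) = p(20) + p(19) − p(16) − p(14) + p(9) + p(6) = 627 + 490 − 231 − 135 + 30 + 11 = 792; C(21,10) = 352,716.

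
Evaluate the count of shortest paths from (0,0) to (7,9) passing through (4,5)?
To (4,5): C(9,4)=126. From there: C(7,3)=35. Total: 4,410.
Final answer: 4,410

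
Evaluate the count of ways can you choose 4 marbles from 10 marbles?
C(10,4) = 10! / (4! × (10-4)!)
         = 10! / (4! × 6!)
         = 210
Final answer: 210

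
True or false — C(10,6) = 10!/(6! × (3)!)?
False

Reasoning: The correct denominator is 6!×4!, giving C(10,6) = 210; the stated RHS is 10!/(6!×3!) = 840 ≠ 210, so the statement does not hold.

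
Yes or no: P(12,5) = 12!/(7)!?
Permutation formula P(n,k) = n!/(n-k)!: 12!/7! = 479,001,600/5,040 = 95,040 = P(12,5). The statement holds.
Final answer: Yes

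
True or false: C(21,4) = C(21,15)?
False

Working:
C(21,4) = 5,985 but C(21,15) = 54,264; symmetry gives C(21,4) = C(21,17), not C(21,15).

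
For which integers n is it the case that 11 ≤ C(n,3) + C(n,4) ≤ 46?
C(4,3)+C(4,4)=5; C(5,3)+C(5,4)=15; C(6,3)+C(6,4)=35; C(7,3)+C(7,4)=70. So valid n = 5, 6.
Final answer: 5, 6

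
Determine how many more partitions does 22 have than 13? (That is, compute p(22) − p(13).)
901

Solution: Pentagonal recurrence p(n) = p(n−1) + p(n−2) − p(n−5) − p(n−7) + …: p(22) = p(21) + p(20) − p(17) − p(15) + p(10) + p(7) − p(0) = 792 + 627 − 297 − 176 + 42 + 15 − 1 = 1,002.
p(13) = p(12) + p(11) − p(8) − p(6) + p(1) = 77 + 56 − 22 − 11 + 1 = 101.
Difference = 1,002 − 101 = 901.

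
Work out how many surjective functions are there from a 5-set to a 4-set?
240

Onto functions = 4! × S(5,4)
First compute S(5,4) via recurrence:
Using the Stirling recurrence: S(n,k) = k·S(n-1,k) + S(n-1,k-1)
S(5,4) = 4·S(4,4) + S(4,3)
         = 4·1 + 6
         = 4 + 6
         = 10
Then: 24 × 10 = 240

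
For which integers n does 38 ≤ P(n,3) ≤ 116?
5

Working:
P(4,3)=24; P(5,3)=60; P(6,3)=120. So valid n = 5.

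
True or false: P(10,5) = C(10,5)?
False

Explanation: P(10,5) = 30,240 and C(10,5) = 252; P(n,r) = r! × C(n,r) so P > C whenever r ≥ 2.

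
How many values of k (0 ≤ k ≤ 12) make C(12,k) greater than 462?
5
Row 12 is unimodal and symmetric about k=12/2. C(12,3)=220 ≤ 462; C(12,4)=495 > 462; by symmetry C(12,k) > 462 for k = 4..8. That's 8 - 4 + 1 = 5 values.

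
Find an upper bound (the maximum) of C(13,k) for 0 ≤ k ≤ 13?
1,716

Solution: Maximum at k = 6 or k = 7: C(13,6) = 1,716.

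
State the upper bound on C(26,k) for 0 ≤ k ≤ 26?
10,400,600

Maximum at k = 13: C(26,13) = 10,400,600.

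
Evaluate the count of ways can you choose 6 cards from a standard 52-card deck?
C(52,6) = 20,358,520.
Final answer: 20,358,520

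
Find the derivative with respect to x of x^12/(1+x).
(12x^11(1+x) - x^12)/(1+x)²
Quotient rule: [12x^{11}(1+x) - x^12]/(1+x)².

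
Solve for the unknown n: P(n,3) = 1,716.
13

P(n,3) = n(n−1)(n−2) is increasing in n; n(n−1)(n−2) ≈ (n−1)^3 = 1,716 gives n ≈ 13.0. Check: P(11,3) = 990, P(12,3) = 1,320, P(13,3) = 1,716 ✓. So n = 13.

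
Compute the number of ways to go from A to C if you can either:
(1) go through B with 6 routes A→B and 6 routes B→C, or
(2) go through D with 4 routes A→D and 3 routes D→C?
48

Reasoning: Route via B: 6×6=36. Route via D: 4×3=12. Total: 48.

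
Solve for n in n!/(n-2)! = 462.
n!/(n-2)! = n×(n-1), a product of 2 consecutive integers ≈ (n−0.5)^2. 462^(1/2) + 0.5 ≈ 22.0; check n = 22: 22×21 = 462 ✓. So n = 22.
Final answer: 22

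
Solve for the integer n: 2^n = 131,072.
17

Solution: 131,072 = 1,024 × 128 = 2^10 × 2^7 = 2^17, so n = 17.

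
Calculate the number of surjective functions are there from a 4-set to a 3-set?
Onto functions = 3! × S(4,3)
First compute S(4,3) via recurrence:
Using the Stirling recurrence: S(n,k) = k·S(n-1,k) + S(n-1,k-1)
S(4,3) = 3·S(3,3) + S(3,2)
         = 3·1 + 3
         = 3 + 3
         = 6
Then: 6 × 6 = 36

Answer: 36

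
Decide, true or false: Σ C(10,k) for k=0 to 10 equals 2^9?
False

Explanation: Binomial theorem: Σ C(10,k) = (1+1)^10 = 2^10 = 1,024; RHS 2^9 = 512.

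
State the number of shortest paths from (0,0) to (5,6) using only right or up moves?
462

Explanation: Choose 5 rights from 11 moves: C(11,5) = 462.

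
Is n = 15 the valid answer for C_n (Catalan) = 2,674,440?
No

Explanation: C_15 = C(30,15)/(15+1) = 155,117,520/16 = 9,694,845, which does not equal 2,674,440.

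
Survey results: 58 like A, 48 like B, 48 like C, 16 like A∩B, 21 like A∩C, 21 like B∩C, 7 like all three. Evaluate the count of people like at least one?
103

|A∪B∪C| = 58+48+48-16-21-21+7 = 103.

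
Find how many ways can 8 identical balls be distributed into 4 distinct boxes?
165

Working:
C(8+4-1, 4-1) = C(11, 3) = 165.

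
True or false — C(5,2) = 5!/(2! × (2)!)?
False

Solution: The correct denominator is 2!×3!, giving C(5,2) = 10; the stated RHS is 5!/(2!×2!) = 30 ≠ 10, so the statement does not hold.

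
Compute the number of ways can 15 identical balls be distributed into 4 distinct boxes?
816

C(15+4-1, 4-1) = C(18, 3) = 816.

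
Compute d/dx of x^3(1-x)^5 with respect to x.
3x^2(1-x)^5 - 5x^3(1-x)^4

Solution: Product rule: 3x^{2}(1-x)^{5} + x^3·(-5)(1-x)^{4}.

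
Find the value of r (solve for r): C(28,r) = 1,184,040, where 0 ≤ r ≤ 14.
7

Solution: C(28,r) is increasing for 0 ≤ r ≤ 14. Stepping up (C(28,r+1) = C(28,r)·(28−r)/(r+1)): C(28,1) = 28, C(28,2) = 378, C(28,3) = 3,276, C(28,4) = 20,475, C(28,5) = 98,280, C(28,6) = 376,740, C(28,7) = 1,184,040 ✓. So r = 7.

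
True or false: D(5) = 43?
False
Derangements of 5 elements: D(5) = (5-1)·[D(4) + D(3)] = 4·[9 + 2] = 44.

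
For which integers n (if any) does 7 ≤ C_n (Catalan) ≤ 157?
4, 5, 6

Reasoning: C_3=5; C_4=14; C_5=42; C_6=132; C_7=429. So valid n = 4, 5, 6.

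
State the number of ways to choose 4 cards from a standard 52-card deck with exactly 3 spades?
13 spades and 39 non-spades: C(13,3) × C(39,1) = 286 × 39 = 11,154.
Final answer: 11,154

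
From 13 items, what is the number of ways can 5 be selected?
1,287

Working:
C(13,5) = 13! / (5! × (13-5)!)
         = 13! / (5! × 8!)
         = 1,287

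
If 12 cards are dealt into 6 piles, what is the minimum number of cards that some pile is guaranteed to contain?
2

Reasoning: Pigeonhole: ⌈12/6⌉ = 2.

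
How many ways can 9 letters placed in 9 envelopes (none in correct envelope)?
133,496

Reasoning: Using D(n) = (n-1)[D(n-1) + D(n-2)]:
D(9) = (9-1) × [D(8) + D(7)]
      = 8 × [14833 + 1854]
      = 8 × 16687
      = 133,496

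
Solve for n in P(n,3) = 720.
10
P(n,3) = n(n−1)(n−2) is increasing in n; n(n−1)(n−2) ≈ (n−1)^3 = 720 gives n ≈ 10.0. Check: P(8,3) = 336, P(9,3) = 504, P(10,3) = 720 ✓. So n = 10.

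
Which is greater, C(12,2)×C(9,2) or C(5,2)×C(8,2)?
C(12,2)×C(9,2)=2,376, C(5,2)×C(8,2)=280.

Answer: C(12,2)×C(9,2)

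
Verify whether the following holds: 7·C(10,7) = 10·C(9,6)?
Absorption identity k·C(n,k) = n·C(n-1,k-1). LHS = 7·120 = 840; RHS = 10·84 = 840.
Final answer: True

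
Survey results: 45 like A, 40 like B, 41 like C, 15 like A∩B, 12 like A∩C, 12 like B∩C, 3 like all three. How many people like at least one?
|A∪B∪C| = 45+40+41-15-12-12+3 = 90.
Final answer: 90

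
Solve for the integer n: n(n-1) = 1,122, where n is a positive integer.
34

Explanation: n² − n − 1,122 = 0, so n = (1 ± √(1 + 4·1,122))/2 = (1 ± √4,489)/2 = (1 ± 67)/2, i.e. n = 34 or n = -33. Taking the positive root, n = 34 (check: 34×33 = 1,122).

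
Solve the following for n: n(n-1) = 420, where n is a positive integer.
21

n² − n − 420 = 0, so n = (1 ± √(1 + 4·420))/2 = (1 ± √1,681)/2 = (1 ± 41)/2, i.e. n = 21 or n = -20. Taking the positive root, n = 21 (check: 21×20 = 420).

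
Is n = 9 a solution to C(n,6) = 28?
No

Solution: C(9,6) = 9·8·7·6·5·4/6! = 60,480/720 = 84, which does not equal 28.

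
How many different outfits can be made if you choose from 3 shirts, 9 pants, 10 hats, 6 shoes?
1,620

Reasoning: By the multiplication principle: 3 × 9 × 10 × 6 = 1,620.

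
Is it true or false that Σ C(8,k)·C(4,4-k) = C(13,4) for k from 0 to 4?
Vandermonde's identity gives C(12,4) = 495; RHS C(13,4) = 715.
Final answer: False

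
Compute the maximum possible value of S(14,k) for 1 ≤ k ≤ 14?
63,436,373

Reasoning: Row S(14,k) for k = 1..14 (via S(n,k) = k·S(n−1,k) + S(n−1,k−1)): 1, 8,191, 788,970, 10,391,745, 40,075,035, 63,436,373, 49,329,280, 20,912,320, 5,135,130, 752,752, 66,066, 3,367, 91, 1. The row is unimodal; maximum at k = 6: 63,436,373.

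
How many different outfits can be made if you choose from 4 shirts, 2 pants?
8

Reasoning: By the multiplication principle: 4 × 2 = 8.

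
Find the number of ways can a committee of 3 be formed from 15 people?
455

Explanation: C(15,3) = 15! / (3! × (15-3)!)
         = 15! / (3! × 12!)
         = 455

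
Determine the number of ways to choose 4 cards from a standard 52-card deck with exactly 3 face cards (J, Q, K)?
8,800

Working:
12 face cards and 40 non-face cards: C(12,3) × C(40,1) = 220 × 40 = 8,800.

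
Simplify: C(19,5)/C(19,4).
3

Working:
C(n,k+1)/C(n,k) = (n−k)/(k+1). Here (19−4)/(4+1) = 15/5 = 3.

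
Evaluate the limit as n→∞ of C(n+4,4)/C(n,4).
1

Reasoning: Both numerator and denominator grow as n^4/4! for large n, so the ratio → 1.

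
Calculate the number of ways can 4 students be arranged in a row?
24

Reasoning: Arrangements of 4 distinct objects: 4! = 24.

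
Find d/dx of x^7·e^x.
Product rule: d/dx[x^7]·e^x + x^7·d/dx[e^x] = 7x^{6}e^x + x^7e^x.
Final answer: (7x^6 + x^7)e^x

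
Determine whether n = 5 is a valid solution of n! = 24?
5! = 5·4! = 5·24 = 120, which does not equal 24.
Final answer: No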